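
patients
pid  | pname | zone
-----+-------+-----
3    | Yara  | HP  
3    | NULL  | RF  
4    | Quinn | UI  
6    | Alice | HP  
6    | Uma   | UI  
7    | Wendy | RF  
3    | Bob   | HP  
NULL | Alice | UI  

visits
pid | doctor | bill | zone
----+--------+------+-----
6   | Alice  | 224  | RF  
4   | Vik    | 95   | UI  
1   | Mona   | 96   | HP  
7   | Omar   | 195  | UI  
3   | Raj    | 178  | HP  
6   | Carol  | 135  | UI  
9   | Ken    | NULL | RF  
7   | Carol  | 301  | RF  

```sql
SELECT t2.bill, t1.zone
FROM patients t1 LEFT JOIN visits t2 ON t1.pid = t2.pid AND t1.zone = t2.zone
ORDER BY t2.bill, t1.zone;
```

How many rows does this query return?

8

LEFT JOIN keeps every row from `patients`; unmatched rows get NULL for `visits`'s columns.
Matching on t1.pid = t2.pid AND t1.zone = t2.zone. A NULL in a compared column never satisfies the condition.
- t1 row (pid=3, zone=HP): matches 1 t2 row(s) → 1 output row(s).
- t1 row (pid=3, zone=RF): no match → kept, t2 columns NULL.
- t1 row (pid=4, zone=UI): matches 1 t2 row(s) → 1 output row(s).
- t1 row (pid=6, zone=HP): no match → kept, t2 columns NULL.
- t1 row (pid=6, zone=UI): matches 1 t2 row(s) → 1 output row(s).
- t1 row (pid=7, zone=RF): matches 1 t2 row(s) → 1 output row(s).
- t1 row (pid=3, zone=HP): matches 1 t2 row(s) → 1 output row(s).
- t1 row (pid=NULL, zone=UI): no match → kept, t2 columns NULL.
Total: 5 matched + 3 padded = 8 rows.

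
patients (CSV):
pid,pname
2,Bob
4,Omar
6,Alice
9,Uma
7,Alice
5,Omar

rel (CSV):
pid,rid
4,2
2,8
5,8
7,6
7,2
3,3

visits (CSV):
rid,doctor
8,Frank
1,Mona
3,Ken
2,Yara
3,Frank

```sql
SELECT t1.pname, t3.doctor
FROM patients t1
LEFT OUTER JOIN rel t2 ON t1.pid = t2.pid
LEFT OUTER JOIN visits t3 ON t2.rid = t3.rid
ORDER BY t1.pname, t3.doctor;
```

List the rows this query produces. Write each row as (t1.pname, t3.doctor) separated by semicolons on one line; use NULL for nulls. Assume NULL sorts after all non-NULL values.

(Alice, Yara); (Alice, NULL); (Alice, NULL); (Bob, Frank); (Omar, Frank); (Omar, Yara); (Uma, NULL)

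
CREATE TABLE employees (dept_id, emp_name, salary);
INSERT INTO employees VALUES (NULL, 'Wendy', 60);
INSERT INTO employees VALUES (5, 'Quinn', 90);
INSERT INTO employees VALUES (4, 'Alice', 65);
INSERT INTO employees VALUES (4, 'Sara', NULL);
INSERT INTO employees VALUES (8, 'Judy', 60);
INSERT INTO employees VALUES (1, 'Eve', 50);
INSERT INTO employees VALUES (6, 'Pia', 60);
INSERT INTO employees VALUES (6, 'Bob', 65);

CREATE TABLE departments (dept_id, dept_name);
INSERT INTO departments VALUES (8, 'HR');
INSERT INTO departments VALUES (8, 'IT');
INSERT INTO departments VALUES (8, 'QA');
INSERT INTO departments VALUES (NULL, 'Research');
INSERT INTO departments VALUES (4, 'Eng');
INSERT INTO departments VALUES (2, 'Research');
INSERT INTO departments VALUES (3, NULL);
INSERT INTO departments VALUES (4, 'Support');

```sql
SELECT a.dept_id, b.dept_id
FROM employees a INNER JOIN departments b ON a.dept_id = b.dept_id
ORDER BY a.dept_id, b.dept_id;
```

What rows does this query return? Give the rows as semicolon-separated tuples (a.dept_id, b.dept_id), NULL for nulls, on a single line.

(4, 4); (4, 4); (4, 4); (4, 4); (8, 8); (8, 8); (8, 8)

INNER JOIN keeps only pairs where the ON condition holds.
Matching on a.dept_id = b.dept_id. A NULL in a compared column never satisfies the condition.
- a (dept_id=NULL) has no partner → excluded.
- a (dept_id=5) has no partner → excluded.
- a (dept_id=4) pairs with 2 row(s) of b.
- a (dept_id=4) pairs with 2 row(s) of b.
- a (dept_id=8) pairs with 3 row(s) of b.
- a (dept_id=1) has no partner → excluded.
- a (dept_id=6) has no partner → excluded.
- a (dept_id=6) has no partner → excluded.
After projecting and ordering:
a.dept_id | b.dept_id
4 | 4
4 | 4
4 | 4
4 | 4
8 | 8
8 | 8
8 | 8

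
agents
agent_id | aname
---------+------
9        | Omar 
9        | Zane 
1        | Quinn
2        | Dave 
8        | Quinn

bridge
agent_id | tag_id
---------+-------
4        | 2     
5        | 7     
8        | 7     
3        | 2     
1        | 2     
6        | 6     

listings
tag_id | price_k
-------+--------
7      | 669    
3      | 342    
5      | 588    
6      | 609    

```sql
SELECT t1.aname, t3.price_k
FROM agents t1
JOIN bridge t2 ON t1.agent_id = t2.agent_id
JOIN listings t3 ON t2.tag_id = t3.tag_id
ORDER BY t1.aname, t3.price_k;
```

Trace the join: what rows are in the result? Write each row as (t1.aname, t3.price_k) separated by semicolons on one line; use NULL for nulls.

Joins associate left-to-right: agents INNER JOIN bridge on agent_id gives 2 intermediate row(s).
Then INNER JOIN `listings t3` on tag_id: keep only rows whose t2.tag_id appears in t3.

(Quinn, 669)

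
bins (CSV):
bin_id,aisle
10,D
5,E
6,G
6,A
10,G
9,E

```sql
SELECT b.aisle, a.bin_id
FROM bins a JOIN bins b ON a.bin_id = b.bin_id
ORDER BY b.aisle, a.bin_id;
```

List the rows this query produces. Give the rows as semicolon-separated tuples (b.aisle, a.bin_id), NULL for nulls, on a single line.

(A, 6); (A, 6); (D, 10); (D, 10); (E, 5); (E, 9); (G, 6); (G, 6); (G, 10); (G, 10)

INNER JOIN keeps only pairs where the ON condition holds.
Matching on a.bin_id = b.bin_id.
- bin_id=10: 2 matching b row(s), so 2 row(s) emitted.
- bin_id=5: 1 matching b row(s), so 1 row(s) emitted.
- bin_id=6: 2 matching b row(s), so 2 row(s) emitted.
- bin_id=6: 2 matching b row(s), so 2 row(s) emitted.
- bin_id=10: 2 matching b row(s), so 2 row(s) emitted.
- bin_id=9: 1 matching b row(s), so 1 row(s) emitted.
After projecting and ordering:
b.aisle | a.bin_id
A | 6
A | 6
D | 10
D | 10
E | 5
E | 9
G | 6
G | 6
G | 10
G | 10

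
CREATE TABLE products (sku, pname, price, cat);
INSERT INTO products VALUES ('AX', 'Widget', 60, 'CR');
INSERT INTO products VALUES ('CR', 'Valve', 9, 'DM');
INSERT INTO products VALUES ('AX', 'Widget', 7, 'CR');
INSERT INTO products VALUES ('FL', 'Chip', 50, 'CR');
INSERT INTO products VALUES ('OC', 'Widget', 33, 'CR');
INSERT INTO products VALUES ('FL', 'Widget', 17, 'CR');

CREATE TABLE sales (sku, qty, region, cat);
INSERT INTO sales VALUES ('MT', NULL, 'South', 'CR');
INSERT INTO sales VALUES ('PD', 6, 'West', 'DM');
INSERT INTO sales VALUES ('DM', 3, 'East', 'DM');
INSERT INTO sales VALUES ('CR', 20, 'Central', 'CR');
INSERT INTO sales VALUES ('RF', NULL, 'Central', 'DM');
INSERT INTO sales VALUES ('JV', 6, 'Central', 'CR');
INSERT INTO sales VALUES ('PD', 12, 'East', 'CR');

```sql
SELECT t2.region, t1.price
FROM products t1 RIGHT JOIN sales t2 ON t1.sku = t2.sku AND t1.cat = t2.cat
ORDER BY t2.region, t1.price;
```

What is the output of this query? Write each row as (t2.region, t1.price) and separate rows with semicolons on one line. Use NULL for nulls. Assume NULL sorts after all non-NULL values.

RIGHT JOIN keeps every row from `sales`; unmatched rows get NULL for `products`'s columns.
Matching on t1.sku = t2.sku AND t1.cat = t2.cat.
- t1 row (sku=AX, cat=CR): no match.
- t1 row (sku=CR, cat=DM): no match.
- t1 row (sku=AX, cat=CR): no match.
- t1 row (sku=FL, cat=CR): no match.
- t1 row (sku=OC, cat=CR): no match.
- t1 row (sku=FL, cat=CR): no match.
- 7 t2 row(s) had no t1 match → kept, t1 columns NULL.
After projecting and ordering:
t2.region | t1.price
Central | NULL
Central | NULL
Central | NULL
East | NULL
East | NULL
South | NULL
West | NULL

(Central, NULL); (Central, NULL); (Central, NULL); (East, NULL); (East, NULL); (South, NULL); (West, NULL)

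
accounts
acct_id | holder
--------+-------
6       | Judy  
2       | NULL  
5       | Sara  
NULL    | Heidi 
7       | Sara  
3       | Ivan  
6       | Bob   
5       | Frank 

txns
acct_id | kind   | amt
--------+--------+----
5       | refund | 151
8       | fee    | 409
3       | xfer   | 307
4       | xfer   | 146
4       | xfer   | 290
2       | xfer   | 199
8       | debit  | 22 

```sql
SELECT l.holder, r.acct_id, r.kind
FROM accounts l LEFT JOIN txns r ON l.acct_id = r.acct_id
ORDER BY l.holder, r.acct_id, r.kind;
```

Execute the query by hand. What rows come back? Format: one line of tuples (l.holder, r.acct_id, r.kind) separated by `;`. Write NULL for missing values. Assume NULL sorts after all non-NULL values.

(Bob, NULL, NULL); (Frank, 5, refund); (Heidi, NULL, NULL); (Ivan, 3, xfer); (Judy, NULL, NULL); (Sara, 5, refund); (Sara, NULL, NULL); (NULL, 2, xfer)

LEFT JOIN keeps every row from `accounts`; unmatched rows get NULL for `txns`'s columns.
Matching on l.acct_id = r.acct_id. A NULL in a compared column never satisfies the condition.
Matched pairs: 4; unmatched l rows kept: 4.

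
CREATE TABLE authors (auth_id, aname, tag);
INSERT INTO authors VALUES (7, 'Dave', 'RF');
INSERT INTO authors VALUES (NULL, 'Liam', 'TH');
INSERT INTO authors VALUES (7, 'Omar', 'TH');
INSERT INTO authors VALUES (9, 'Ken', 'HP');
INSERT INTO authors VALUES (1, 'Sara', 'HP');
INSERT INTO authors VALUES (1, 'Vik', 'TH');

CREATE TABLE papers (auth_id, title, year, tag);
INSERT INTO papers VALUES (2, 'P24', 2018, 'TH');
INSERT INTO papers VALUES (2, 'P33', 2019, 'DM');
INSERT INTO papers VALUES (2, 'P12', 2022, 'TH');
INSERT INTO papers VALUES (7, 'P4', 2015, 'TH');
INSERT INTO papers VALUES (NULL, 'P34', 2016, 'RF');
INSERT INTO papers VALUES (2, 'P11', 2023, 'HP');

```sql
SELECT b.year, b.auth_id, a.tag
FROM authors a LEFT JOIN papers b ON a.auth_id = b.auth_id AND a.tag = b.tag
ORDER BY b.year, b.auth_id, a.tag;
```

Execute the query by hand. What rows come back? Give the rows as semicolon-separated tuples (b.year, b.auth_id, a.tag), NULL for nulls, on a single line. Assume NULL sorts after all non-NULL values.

(2015, 7, TH); (NULL, NULL, HP); (NULL, NULL, HP); (NULL, NULL, RF); (NULL, NULL, TH); (NULL, NULL, TH)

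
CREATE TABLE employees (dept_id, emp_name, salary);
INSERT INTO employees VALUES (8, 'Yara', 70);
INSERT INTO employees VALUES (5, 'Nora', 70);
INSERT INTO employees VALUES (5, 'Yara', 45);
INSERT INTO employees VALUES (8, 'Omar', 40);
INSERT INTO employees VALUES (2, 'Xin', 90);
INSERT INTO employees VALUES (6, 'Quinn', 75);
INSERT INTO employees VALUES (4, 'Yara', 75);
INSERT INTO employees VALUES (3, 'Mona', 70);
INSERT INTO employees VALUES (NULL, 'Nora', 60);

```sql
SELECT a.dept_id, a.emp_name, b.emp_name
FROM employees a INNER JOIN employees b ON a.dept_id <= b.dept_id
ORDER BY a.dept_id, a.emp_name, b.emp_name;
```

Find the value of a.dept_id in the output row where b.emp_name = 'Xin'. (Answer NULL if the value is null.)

INNER JOIN keeps only pairs where the ON condition holds.
Matching on a.dept_id <= b.dept_id. A NULL in a compared column never satisfies the condition.
- a (dept_id=8) pairs with 2 row(s) of b.
- a (dept_id=5) pairs with 5 row(s) of b.
- a (dept_id=5) pairs with 5 row(s) of b.
- a (dept_id=8) pairs with 2 row(s) of b.
- a (dept_id=2) pairs with 8 row(s) of b.
- a (dept_id=6) pairs with 3 row(s) of b.
- a (dept_id=4) pairs with 6 row(s) of b.
- a (dept_id=3) pairs with 7 row(s) of b.
- a (dept_id=NULL) has no partner → excluded.

2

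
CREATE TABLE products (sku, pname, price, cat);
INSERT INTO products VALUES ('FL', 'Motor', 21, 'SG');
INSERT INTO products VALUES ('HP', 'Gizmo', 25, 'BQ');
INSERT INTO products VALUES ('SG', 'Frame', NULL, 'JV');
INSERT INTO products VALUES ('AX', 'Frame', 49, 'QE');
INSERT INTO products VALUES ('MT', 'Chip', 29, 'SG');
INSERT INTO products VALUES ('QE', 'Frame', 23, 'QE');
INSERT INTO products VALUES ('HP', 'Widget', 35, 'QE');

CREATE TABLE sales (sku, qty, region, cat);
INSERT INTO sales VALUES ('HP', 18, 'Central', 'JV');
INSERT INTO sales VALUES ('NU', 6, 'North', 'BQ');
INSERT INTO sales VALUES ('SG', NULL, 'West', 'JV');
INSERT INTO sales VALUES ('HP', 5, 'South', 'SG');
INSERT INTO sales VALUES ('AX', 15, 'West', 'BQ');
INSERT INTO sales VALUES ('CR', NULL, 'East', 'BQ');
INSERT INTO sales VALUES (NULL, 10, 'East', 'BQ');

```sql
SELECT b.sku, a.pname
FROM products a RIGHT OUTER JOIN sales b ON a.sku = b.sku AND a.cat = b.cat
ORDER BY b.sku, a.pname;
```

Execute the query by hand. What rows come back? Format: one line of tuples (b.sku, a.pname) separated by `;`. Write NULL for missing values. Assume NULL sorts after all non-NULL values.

(AX, NULL); (CR, NULL); (HP, NULL); (HP, NULL); (NU, NULL); (SG, Frame); (NULL, NULL)

RIGHT JOIN keeps every row from `sales`; unmatched rows get NULL for `products`'s columns.
Matching on a.sku = b.sku AND a.cat = b.cat. A NULL in a compared column never satisfies the condition.
- a[0] sku=FL, cat=SG → no match.
- a[1] sku=HP, cat=BQ → no match.
- a[2] sku=SG, cat=JV → 1 match(es) in b → 1 row(s).
- a[3] sku=AX, cat=QE → no match.
- a[4] sku=MT, cat=SG → no match.
- a[5] sku=QE, cat=QE → no match.
- a[6] sku=HP, cat=QE → no match.
- plus 6 unmatched b row(s), each kept with NULL a columns.
After projecting and ordering:
b.sku | a.pname
AX | NULL
CR | NULL
HP | NULL
HP | NULL
NU | NULL
SG | Frame
NULL | NULL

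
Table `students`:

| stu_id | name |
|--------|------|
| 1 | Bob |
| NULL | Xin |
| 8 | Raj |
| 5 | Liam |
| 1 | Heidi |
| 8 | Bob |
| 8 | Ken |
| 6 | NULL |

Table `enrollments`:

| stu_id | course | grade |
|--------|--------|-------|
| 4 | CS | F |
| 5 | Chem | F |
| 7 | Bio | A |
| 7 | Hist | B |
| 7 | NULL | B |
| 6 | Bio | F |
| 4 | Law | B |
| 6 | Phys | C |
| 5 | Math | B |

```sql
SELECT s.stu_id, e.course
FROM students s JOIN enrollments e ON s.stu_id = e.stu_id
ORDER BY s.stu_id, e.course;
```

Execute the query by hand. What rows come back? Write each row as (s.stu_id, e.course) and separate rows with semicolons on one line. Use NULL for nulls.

INNER JOIN keeps only pairs where the ON condition holds.
Matching on s.stu_id = e.stu_id. A NULL in a compared column never satisfies the condition.
- s[0] stu_id=1 → no match; dropped.
- s[1] stu_id=NULL → no match; dropped.
- s[2] stu_id=8 → no match; dropped.
- s[3] stu_id=5 → 2 match(es) in e → 2 row(s).
- s[4] stu_id=1 → no match; dropped.
- s[5] stu_id=8 → no match; dropped.
- s[6] stu_id=8 → no match; dropped.
- s[7] stu_id=6 → 2 match(es) in e → 2 row(s).
After projecting and ordering:
s.stu_id | e.course
5 | Chem
5 | Math
6 | Bio
6 | Phys

(5, Chem); (5, Math); (6, Bio); (6, Phys)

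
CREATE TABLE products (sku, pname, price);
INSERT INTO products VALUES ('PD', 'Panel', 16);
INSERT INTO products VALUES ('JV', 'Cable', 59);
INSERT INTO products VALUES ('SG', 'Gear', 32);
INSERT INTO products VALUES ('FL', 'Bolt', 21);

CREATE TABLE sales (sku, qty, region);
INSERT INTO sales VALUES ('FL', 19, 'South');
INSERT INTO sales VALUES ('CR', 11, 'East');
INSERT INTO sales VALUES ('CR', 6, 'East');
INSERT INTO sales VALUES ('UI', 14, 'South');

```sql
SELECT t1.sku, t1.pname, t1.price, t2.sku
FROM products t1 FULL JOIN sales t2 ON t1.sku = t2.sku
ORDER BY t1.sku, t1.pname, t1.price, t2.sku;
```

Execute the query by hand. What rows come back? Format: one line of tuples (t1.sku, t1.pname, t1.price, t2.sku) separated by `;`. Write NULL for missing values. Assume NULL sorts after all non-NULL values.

(FL, Bolt, 21, FL); (JV, Cable, 59, NULL); (PD, Panel, 16, NULL); (SG, Gear, 32, NULL); (NULL, NULL, NULL, CR); (NULL, NULL, NULL, CR); (NULL, NULL, NULL, UI)

FULL OUTER JOIN keeps every row from both sides; unmatched rows get NULL for the other side's columns.
Matching on t1.sku = t2.sku.
- t1[0] sku=PD → no match; kept with NULLs on the t2 side.
- t1[1] sku=JV → no match; kept with NULLs on the t2 side.
- t1[2] sku=SG → no match; kept with NULLs on the t2 side.
- t1[3] sku=FL → 1 match(es) in t2 → 1 row(s).
- 3 row(s) from t2 found no t1 partner → padded with NULL.
After projecting and ordering:
t1.sku | t1.pname | t1.price | t2.sku
FL | Bolt | 21 | FL
JV | Cable | 59 | NULL
PD | Panel | 16 | NULL
SG | Gear | 32 | NULL
NULL | NULL | NULL | CR
NULL | NULL | NULL | CR
NULL | NULL | NULL | UI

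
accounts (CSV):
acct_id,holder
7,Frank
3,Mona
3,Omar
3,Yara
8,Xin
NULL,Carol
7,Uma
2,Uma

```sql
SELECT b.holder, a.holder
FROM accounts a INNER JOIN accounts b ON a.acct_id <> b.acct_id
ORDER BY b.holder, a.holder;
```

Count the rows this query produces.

34

INNER JOIN keeps only pairs where the ON condition holds.
Matching on a.acct_id <> b.acct_id. A NULL in a compared column never satisfies the condition.
Matched pairs: 34.
Total: 34 rows.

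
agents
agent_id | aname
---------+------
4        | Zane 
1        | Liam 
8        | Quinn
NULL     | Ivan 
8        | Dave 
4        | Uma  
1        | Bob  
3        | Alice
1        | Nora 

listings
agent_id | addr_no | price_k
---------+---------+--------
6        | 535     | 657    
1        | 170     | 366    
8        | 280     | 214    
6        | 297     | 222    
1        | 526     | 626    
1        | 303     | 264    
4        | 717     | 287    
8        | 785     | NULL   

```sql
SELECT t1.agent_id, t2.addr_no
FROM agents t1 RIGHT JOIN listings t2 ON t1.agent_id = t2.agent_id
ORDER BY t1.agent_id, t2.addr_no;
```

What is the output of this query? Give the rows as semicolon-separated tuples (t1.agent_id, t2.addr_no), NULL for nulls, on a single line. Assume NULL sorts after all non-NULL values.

(1, 170); (1, 170); (1, 170); (1, 303); (1, 303); (1, 303); (1, 526); (1, 526); (1, 526); (4, 717); (4, 717); (8, 280); (8, 280); (8, 785); (8, 785); (NULL, 297); (NULL, 535)

RIGHT JOIN keeps every row from `listings`; unmatched rows get NULL for `agents`'s columns.
Matching on t1.agent_id = t2.agent_id. A NULL in a compared column never satisfies the condition.
Matched pairs: 15; unmatched t2 rows kept: 2.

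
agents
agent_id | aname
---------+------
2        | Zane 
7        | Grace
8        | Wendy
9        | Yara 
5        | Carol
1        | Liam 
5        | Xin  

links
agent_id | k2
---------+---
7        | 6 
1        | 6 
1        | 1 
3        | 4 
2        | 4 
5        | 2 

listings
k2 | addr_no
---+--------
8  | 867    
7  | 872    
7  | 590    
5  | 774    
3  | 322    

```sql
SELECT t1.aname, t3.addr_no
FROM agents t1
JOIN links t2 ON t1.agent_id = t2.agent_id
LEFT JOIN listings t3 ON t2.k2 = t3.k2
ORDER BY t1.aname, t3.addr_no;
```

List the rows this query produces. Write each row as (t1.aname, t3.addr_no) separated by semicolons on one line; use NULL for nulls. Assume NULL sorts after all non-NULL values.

(Carol, NULL); (Grace, NULL); (Liam, NULL); (Liam, NULL); (Xin, NULL); (Zane, NULL)

Step 1 — t1 INNER JOIN t2 on agent_id → 6 row(s).
Then LEFT JOIN `listings t3` on k2: each of those 6 rows is kept; rows whose t2.k2 has no match in t3 get NULL for t3's columns.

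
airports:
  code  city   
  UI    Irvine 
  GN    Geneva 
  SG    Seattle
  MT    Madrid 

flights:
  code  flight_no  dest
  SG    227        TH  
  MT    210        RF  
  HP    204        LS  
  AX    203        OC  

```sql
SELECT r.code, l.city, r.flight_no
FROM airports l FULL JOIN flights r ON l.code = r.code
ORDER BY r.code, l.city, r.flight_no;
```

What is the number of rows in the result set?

6

FULL OUTER JOIN keeps every row from both sides; unmatched rows get NULL for the other side's columns.
Matching on l.code = r.code.
- code=UI: no r row matches, row kept with r columns NULL.
- code=GN: no r row matches, row kept with r columns NULL.
- code=SG: 1 matching r row(s), so 1 row(s) emitted.
- code=MT: 1 matching r row(s), so 1 row(s) emitted.
- 2 r row(s) had no l match → kept, l columns NULL.
Total: 2 matched + 4 padded = 6 rows.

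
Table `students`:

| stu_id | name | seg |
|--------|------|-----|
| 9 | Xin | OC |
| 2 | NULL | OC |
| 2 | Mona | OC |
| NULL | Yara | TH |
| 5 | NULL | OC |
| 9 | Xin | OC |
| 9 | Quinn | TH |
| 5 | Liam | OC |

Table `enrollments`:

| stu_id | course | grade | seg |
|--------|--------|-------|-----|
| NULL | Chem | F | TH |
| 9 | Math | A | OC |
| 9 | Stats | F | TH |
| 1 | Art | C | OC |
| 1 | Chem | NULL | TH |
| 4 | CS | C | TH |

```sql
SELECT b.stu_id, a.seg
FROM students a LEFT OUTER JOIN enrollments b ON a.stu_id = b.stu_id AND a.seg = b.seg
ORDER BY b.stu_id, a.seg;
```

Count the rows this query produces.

LEFT JOIN keeps every row from `students`; unmatched rows get NULL for `enrollments`'s columns.
Matching on a.stu_id = b.stu_id AND a.seg = b.seg. A NULL in a compared column never satisfies the condition.
- stu_id=9, seg=OC: 1 matching b row(s), so 1 row(s) emitted.
- stu_id=2, seg=OC: no b row matches, row kept with b columns NULL.
- stu_id=2, seg=OC: no b row matches, row kept with b columns NULL.
- stu_id=NULL, seg=TH: no b row matches, row kept with b columns NULL.
- stu_id=5, seg=OC: no b row matches, row kept with b columns NULL.
- stu_id=9, seg=OC: 1 matching b row(s), so 1 row(s) emitted.
- stu_id=9, seg=TH: 1 matching b row(s), so 1 row(s) emitted.
- stu_id=5, seg=OC: no b row matches, row kept with b columns NULL.
Total: 3 matched + 5 padded = 8 rows.

8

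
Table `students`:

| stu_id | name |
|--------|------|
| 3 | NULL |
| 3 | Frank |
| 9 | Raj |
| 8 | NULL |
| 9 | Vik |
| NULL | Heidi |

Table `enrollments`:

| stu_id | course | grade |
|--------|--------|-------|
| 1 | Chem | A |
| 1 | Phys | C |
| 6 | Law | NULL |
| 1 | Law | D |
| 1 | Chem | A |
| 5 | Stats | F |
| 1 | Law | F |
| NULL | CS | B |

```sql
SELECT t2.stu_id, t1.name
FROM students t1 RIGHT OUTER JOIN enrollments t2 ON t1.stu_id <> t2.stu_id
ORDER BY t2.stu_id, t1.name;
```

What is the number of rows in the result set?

RIGHT JOIN keeps every row from `enrollments`; unmatched rows get NULL for `students`'s columns.
Matching on t1.stu_id <> t2.stu_id. A NULL in a compared column never satisfies the condition.
- t1[0] stu_id=3 → 7 match(es) in t2 → 7 row(s).
- t1[1] stu_id=3 → 7 match(es) in t2 → 7 row(s).
- t1[2] stu_id=9 → 7 match(es) in t2 → 7 row(s).
- t1[3] stu_id=8 → 7 match(es) in t2 → 7 row(s).
- t1[4] stu_id=9 → 7 match(es) in t2 → 7 row(s).
- t1[5] stu_id=NULL → no match.
- plus 1 unmatched t2 row(s), each kept with NULL t1 columns.
Total: 35 matched + 1 padded = 36 rows.

36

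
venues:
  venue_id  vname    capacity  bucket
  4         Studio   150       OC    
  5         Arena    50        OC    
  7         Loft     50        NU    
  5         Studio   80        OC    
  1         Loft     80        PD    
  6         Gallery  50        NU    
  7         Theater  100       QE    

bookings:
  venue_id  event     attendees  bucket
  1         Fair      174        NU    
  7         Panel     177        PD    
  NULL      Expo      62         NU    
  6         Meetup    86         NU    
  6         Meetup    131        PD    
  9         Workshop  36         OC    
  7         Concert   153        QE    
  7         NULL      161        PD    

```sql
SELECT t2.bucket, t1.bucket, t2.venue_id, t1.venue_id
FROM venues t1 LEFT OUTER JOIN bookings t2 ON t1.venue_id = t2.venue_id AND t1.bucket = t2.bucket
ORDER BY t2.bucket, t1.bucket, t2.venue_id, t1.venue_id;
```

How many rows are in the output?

LEFT JOIN keeps every row from `venues`; unmatched rows get NULL for `bookings`'s columns.
Matching on t1.venue_id = t2.venue_id AND t1.bucket = t2.bucket. A NULL in a compared column never satisfies the condition.
Matched pairs: 2; unmatched t1 rows kept: 5.
Total: 2 matched + 5 padded = 7 rows.

7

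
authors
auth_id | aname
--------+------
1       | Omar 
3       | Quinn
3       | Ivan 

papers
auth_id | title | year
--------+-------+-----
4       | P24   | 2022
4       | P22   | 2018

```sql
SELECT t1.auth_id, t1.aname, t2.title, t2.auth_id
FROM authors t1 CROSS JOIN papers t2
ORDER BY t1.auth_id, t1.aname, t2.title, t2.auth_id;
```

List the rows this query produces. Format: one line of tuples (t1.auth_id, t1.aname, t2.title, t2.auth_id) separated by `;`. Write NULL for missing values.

(1, Omar, P22, 4); (1, Omar, P24, 4); (3, Ivan, P22, 4); (3, Ivan, P24, 4); (3, Quinn, P22, 4); (3, Quinn, P24, 4)

CROSS JOIN pairs every row of `authors` with every row of `papers`: 3 × 2 = 6 rows.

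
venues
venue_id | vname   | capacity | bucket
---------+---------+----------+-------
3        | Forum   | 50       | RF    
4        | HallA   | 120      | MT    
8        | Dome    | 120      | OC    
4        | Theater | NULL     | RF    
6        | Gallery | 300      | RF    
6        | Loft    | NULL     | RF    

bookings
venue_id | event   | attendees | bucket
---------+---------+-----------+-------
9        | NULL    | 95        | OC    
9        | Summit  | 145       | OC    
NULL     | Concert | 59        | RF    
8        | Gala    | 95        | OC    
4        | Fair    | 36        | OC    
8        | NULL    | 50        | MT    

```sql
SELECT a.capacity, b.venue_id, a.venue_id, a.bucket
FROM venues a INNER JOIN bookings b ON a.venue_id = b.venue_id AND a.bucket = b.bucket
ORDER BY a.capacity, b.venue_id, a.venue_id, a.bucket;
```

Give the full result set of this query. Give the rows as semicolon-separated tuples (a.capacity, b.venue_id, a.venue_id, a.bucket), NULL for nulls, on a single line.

INNER JOIN keeps only pairs where the ON condition holds.
Matching on a.venue_id = b.venue_id AND a.bucket = b.bucket. A NULL in a compared column never satisfies the condition.
- a (venue_id=3, bucket=RF) has no partner → excluded.
- a (venue_id=4, bucket=MT) has no partner → excluded.
- a (venue_id=8, bucket=OC) pairs with 1 row(s) of b.
- a (venue_id=4, bucket=RF) has no partner → excluded.
- a (venue_id=6, bucket=RF) has no partner → excluded.
- a (venue_id=6, bucket=RF) has no partner → excluded.
After projecting and ordering:
a.capacity | b.venue_id | a.venue_id | a.bucket
120 | 8 | 8 | OC

(120, 8, 8, OC)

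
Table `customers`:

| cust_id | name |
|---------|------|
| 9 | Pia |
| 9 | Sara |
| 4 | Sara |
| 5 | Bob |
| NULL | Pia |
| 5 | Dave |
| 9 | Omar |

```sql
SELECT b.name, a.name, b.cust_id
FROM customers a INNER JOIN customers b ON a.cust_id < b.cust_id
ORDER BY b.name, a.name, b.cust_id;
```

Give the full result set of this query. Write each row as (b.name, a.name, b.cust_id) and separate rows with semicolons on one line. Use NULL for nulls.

INNER JOIN keeps only pairs where the ON condition holds.
Matching on a.cust_id < b.cust_id. A NULL in a compared column never satisfies the condition.
- a (cust_id=9) has no partner → excluded.
- a (cust_id=9) has no partner → excluded.
- a (cust_id=4) pairs with 5 row(s) of b.
- a (cust_id=5) pairs with 3 row(s) of b.
- a (cust_id=NULL) has no partner → excluded.
- a (cust_id=5) pairs with 3 row(s) of b.
- a (cust_id=9) has no partner → excluded.

(Bob, Sara, 5); (Dave, Sara, 5); (Omar, Bob, 9); (Omar, Dave, 9); (Omar, Sara, 9); (Pia, Bob, 9); (Pia, Dave, 9); (Pia, Sara, 9); (Sara, Bob, 9); (Sara, Dave, 9); (Sara, Sara, 9)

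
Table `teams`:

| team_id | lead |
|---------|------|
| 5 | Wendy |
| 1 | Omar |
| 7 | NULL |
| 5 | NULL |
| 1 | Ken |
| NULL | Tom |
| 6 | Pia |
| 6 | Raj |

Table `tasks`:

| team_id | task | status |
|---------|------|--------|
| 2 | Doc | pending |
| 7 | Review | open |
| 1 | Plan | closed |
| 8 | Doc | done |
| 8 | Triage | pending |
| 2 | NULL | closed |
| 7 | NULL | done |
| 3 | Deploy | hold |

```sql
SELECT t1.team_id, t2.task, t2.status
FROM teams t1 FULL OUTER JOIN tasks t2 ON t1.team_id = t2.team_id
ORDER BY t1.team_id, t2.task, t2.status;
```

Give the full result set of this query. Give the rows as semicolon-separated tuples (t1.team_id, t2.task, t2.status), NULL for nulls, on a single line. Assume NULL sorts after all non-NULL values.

(1, Plan, closed); (1, Plan, closed); (5, NULL, NULL); (5, NULL, NULL); (6, NULL, NULL); (6, NULL, NULL); (7, Review, open); (7, NULL, done); (NULL, Deploy, hold); (NULL, Doc, done); (NULL, Doc, pending); (NULL, Triage, pending); (NULL, NULL, closed); (NULL, NULL, NULL)

FULL OUTER JOIN keeps every row from both sides; unmatched rows get NULL for the other side's columns.
Matching on t1.team_id = t2.team_id. A NULL in a compared column never satisfies the condition.
- t1 row (team_id=5): no match → kept, t2 columns NULL.
- t1 row (team_id=1): matches 1 t2 row(s) → 1 output row(s).
- t1 row (team_id=7): matches 2 t2 row(s) → 2 output row(s).
- t1 row (team_id=5): no match → kept, t2 columns NULL.
- t1 row (team_id=1): matches 1 t2 row(s) → 1 output row(s).
- t1 row (team_id=NULL): no match → kept, t2 columns NULL.
- t1 row (team_id=6): no match → kept, t2 columns NULL.
- t1 row (team_id=6): no match → kept, t2 columns NULL.
- 5 t2 row(s) had no t1 match → kept, t1 columns NULL.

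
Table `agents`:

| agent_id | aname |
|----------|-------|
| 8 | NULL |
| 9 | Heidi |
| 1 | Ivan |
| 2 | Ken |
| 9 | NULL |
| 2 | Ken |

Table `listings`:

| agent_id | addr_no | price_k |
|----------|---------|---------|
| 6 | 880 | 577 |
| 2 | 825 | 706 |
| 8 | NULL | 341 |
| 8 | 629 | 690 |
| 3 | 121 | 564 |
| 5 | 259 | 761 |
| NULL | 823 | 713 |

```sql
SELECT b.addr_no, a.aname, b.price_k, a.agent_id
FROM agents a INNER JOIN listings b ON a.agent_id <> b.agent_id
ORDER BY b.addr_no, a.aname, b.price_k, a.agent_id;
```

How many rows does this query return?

INNER JOIN keeps only pairs where the ON condition holds.
Matching on a.agent_id <> b.agent_id. A NULL in a compared column never satisfies the condition.
Matched pairs: 32.
Total: 32 rows.

32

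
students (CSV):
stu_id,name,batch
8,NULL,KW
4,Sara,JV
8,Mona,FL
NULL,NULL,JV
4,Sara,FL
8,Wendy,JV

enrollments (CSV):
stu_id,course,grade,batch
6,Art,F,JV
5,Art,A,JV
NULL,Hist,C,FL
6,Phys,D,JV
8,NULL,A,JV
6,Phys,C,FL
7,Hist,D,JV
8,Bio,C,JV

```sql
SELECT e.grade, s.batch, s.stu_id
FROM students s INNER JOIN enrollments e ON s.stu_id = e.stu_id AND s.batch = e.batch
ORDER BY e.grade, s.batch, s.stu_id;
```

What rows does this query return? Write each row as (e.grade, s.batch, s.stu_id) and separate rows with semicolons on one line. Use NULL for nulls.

(A, JV, 8); (C, JV, 8)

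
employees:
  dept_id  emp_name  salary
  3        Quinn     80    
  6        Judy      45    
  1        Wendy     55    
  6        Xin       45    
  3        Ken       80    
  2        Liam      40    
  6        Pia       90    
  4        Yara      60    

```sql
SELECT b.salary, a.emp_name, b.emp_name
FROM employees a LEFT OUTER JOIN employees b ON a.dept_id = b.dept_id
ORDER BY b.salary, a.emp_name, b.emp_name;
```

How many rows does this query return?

16

LEFT JOIN keeps every row from `employees a`; unmatched rows get NULL for `employees b`'s columns.
Matching on a.dept_id = b.dept_id.
Matched pairs: 16; unmatched a rows kept: 0.
Total: 16 rows.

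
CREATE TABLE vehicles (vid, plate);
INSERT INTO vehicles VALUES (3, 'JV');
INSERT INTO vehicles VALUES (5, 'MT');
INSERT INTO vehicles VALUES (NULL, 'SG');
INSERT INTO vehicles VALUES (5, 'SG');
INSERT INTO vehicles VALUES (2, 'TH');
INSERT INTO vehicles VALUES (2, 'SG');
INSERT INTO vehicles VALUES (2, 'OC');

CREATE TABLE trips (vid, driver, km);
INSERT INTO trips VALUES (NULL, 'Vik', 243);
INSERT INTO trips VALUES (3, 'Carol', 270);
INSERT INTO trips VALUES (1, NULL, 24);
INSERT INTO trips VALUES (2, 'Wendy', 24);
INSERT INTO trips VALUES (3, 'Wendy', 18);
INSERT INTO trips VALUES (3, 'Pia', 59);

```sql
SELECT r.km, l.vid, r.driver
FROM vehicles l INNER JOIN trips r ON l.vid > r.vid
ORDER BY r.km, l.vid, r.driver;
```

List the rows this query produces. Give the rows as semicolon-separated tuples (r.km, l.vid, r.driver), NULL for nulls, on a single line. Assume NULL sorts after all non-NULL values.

(18, 5, Wendy); (18, 5, Wendy); (24, 2, NULL); (24, 2, NULL); (24, 2, NULL); (24, 3, Wendy); (24, 3, NULL); (24, 5, Wendy); (24, 5, Wendy); (24, 5, NULL); (24, 5, NULL); (59, 5, Pia); (59, 5, Pia); (270, 5, Carol); (270, 5, Carol)

INNER JOIN keeps only pairs where the ON condition holds.
Matching on l.vid > r.vid. A NULL in a compared column never satisfies the condition.
- vid=3: 2 matching r row(s), so 2 row(s) emitted.
- vid=5: 5 matching r row(s), so 5 row(s) emitted.
- vid=NULL: no matching r row, dropped.
- vid=5: 5 matching r row(s), so 5 row(s) emitted.
- vid=2: 1 matching r row(s), so 1 row(s) emitted.
- vid=2: 1 matching r row(s), so 1 row(s) emitted.
- vid=2: 1 matching r row(s), so 1 row(s) emitted.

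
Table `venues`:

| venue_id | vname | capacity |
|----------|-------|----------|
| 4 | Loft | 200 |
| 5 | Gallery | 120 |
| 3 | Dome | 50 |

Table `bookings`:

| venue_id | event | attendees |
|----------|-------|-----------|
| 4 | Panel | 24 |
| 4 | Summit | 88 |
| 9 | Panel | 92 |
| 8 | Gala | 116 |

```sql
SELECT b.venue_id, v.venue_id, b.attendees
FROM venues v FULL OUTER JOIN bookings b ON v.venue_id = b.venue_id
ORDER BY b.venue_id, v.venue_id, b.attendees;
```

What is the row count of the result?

FULL OUTER JOIN keeps every row from both sides; unmatched rows get NULL for the other side's columns.
Matching on v.venue_id = b.venue_id.
Matched pairs: 2; unmatched v rows kept: 2; unmatched b rows kept: 2.
Total: 2 matched + 4 padded = 6 rows.

6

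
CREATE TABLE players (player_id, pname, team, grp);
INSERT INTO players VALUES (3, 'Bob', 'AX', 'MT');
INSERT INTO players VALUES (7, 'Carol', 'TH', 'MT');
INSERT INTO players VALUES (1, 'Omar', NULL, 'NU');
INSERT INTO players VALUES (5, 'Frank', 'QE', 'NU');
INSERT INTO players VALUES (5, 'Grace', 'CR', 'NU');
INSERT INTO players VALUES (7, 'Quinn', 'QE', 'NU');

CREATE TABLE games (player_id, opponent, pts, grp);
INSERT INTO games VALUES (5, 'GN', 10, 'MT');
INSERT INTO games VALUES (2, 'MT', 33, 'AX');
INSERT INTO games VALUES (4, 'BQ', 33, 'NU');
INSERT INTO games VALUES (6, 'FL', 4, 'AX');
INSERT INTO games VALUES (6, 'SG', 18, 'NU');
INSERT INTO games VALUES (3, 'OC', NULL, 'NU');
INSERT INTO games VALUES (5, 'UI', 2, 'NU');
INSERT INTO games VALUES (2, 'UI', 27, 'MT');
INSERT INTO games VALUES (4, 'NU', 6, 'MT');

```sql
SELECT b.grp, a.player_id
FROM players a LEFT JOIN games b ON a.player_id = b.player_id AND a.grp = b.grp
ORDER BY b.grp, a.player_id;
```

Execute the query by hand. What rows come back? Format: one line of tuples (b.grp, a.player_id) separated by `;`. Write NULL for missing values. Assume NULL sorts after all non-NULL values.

(NU, 5); (NU, 5); (NULL, 1); (NULL, 3); (NULL, 7); (NULL, 7)

LEFT JOIN keeps every row from `players`; unmatched rows get NULL for `games`'s columns.
Matching on a.player_id = b.player_id AND a.grp = b.grp.
- player_id=3, grp=MT: no b row matches, row kept with b columns NULL.
- player_id=7, grp=MT: no b row matches, row kept with b columns NULL.
- player_id=1, grp=NU: no b row matches, row kept with b columns NULL.
- player_id=5, grp=NU: 1 matching b row(s), so 1 row(s) emitted.
- player_id=5, grp=NU: 1 matching b row(s), so 1 row(s) emitted.
- player_id=7, grp=NU: no b row matches, row kept with b columns NULL.
After projecting and ordering:
b.grp | a.player_id
NU | 5
NU | 5
NULL | 1
NULL | 3
NULL | 7
NULL | 7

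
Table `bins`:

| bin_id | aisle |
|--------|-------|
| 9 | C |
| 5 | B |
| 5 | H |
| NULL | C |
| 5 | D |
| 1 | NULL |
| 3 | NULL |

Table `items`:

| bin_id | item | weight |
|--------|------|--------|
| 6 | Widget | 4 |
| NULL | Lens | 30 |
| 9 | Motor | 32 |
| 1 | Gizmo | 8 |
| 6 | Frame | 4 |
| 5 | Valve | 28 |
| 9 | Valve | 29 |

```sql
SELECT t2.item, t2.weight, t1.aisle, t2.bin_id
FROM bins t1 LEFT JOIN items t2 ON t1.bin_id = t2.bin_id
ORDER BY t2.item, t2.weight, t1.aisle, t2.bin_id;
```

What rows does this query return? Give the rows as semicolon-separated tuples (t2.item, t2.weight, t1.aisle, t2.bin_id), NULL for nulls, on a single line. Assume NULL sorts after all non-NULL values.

(Gizmo, 8, NULL, 1); (Motor, 32, C, 9); (Valve, 28, B, 5); (Valve, 28, D, 5); (Valve, 28, H, 5); (Valve, 29, C, 9); (NULL, NULL, C, NULL); (NULL, NULL, NULL, NULL)

LEFT JOIN keeps every row from `bins`; unmatched rows get NULL for `items`'s columns.
Matching on t1.bin_id = t2.bin_id. A NULL in a compared column never satisfies the condition.
- bin_id=9: 2 matching t2 row(s), so 2 row(s) emitted.
- bin_id=5: 1 matching t2 row(s), so 1 row(s) emitted.
- bin_id=5: 1 matching t2 row(s), so 1 row(s) emitted.
- bin_id=NULL: no t2 row matches, row kept with t2 columns NULL.
- bin_id=5: 1 matching t2 row(s), so 1 row(s) emitted.
- bin_id=1: 1 matching t2 row(s), so 1 row(s) emitted.
- bin_id=3: no t2 row matches, row kept with t2 columns NULL.
After projecting and ordering:
t2.item | t2.weight | t1.aisle | t2.bin_id
Gizmo | 8 | NULL | 1
Motor | 32 | C | 9
Valve | 28 | B | 5
Valve | 28 | D | 5
Valve | 28 | H | 5
Valve | 29 | C | 9
NULL | NULL | C | NULL
NULL | NULL | NULL | NULL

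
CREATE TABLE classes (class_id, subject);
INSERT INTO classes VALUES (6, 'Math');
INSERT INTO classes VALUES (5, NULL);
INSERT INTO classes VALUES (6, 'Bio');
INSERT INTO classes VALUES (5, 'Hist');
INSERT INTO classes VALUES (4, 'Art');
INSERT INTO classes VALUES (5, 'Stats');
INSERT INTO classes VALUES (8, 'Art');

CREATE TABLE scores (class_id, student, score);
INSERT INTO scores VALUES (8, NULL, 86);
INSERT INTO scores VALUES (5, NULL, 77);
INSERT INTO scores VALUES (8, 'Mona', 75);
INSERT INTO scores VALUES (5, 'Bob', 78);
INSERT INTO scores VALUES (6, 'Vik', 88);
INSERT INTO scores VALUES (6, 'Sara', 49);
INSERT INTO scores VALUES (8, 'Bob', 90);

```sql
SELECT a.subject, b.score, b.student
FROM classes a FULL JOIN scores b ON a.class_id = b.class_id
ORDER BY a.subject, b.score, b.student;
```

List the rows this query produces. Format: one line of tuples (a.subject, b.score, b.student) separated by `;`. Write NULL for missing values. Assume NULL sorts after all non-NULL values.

(Art, 75, Mona); (Art, 86, NULL); (Art, 90, Bob); (Art, NULL, NULL); (Bio, 49, Sara); (Bio, 88, Vik); (Hist, 77, NULL); (Hist, 78, Bob); (Math, 49, Sara); (Math, 88, Vik); (Stats, 77, NULL); (Stats, 78, Bob); (NULL, 77, NULL); (NULL, 78, Bob)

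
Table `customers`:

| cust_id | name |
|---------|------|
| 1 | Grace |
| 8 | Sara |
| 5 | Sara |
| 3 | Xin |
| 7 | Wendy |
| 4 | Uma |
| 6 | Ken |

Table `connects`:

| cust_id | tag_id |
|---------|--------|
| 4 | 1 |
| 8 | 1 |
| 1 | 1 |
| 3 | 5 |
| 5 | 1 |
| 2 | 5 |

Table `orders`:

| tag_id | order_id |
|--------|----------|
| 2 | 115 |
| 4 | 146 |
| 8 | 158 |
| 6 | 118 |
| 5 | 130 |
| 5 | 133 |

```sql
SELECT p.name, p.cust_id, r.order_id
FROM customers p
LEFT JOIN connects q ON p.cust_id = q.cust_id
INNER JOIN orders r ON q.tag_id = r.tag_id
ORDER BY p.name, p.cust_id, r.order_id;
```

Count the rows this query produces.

2

Evaluate left to right. First `customers p LEFT JOIN connects q` on cust_id: 7 row(s).
Then INNER JOIN `orders r` on tag_id: keep only rows whose q.tag_id appears in r.
Result: 2 row(s).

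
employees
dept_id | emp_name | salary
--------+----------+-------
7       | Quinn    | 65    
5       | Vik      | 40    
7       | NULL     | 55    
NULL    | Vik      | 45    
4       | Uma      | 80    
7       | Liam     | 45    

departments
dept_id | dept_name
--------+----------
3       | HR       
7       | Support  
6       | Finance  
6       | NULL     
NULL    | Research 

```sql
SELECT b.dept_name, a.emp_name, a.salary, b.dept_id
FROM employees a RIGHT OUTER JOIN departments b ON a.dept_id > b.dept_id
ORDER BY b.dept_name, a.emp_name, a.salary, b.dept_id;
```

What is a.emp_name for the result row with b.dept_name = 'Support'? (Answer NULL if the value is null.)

NULL

RIGHT JOIN keeps every row from `departments`; unmatched rows get NULL for `employees`'s columns.
Matching on a.dept_id > b.dept_id. A NULL in a compared column never satisfies the condition.
Matched pairs: 11; unmatched b rows kept: 2.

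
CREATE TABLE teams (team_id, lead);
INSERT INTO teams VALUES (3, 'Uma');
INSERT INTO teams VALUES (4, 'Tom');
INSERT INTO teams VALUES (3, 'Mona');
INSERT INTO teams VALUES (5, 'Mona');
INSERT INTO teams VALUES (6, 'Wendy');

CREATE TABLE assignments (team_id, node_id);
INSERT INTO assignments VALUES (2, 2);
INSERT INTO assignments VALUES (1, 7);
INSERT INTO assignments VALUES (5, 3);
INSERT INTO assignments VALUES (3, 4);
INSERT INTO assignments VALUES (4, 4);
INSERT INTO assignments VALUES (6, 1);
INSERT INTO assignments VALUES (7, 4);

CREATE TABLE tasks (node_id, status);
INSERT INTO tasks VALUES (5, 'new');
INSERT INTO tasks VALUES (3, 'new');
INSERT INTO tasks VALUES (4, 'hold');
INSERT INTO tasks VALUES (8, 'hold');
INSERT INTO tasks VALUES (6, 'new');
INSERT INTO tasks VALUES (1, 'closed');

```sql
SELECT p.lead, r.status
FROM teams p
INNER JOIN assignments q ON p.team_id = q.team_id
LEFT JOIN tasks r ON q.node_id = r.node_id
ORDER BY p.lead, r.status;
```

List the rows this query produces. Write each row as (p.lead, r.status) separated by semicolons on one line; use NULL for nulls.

Evaluate left to right. First `teams p INNER JOIN assignments q` on team_id: 5 row(s).
Then LEFT JOIN `tasks r` on node_id: each of those 5 rows is kept; rows whose q.node_id has no match in r get NULL for r's columns.

(Mona, hold); (Mona, new); (Tom, hold); (Uma, hold); (Wendy, closed)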